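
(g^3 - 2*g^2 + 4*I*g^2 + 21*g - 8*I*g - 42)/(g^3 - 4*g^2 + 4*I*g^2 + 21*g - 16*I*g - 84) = (g - 2)/(g - 4)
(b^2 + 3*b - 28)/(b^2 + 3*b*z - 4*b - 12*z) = (b + 7)/(b + 3*z)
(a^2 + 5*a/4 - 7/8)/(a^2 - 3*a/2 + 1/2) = (a + 7/4)/(a - 1)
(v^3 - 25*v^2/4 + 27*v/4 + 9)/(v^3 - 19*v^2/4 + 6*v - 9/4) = (4*v^2 - 13*v - 12)/(4*v^2 - 7*v + 3)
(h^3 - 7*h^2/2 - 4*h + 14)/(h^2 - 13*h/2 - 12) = (-2*h^3 + 7*h^2 + 8*h - 28)/(-2*h^2 + 13*h + 24)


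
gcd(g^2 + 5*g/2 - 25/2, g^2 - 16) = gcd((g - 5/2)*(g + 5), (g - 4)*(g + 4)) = 1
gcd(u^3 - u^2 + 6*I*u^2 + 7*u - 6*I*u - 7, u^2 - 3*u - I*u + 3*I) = u - I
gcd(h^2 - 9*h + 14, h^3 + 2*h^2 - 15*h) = 1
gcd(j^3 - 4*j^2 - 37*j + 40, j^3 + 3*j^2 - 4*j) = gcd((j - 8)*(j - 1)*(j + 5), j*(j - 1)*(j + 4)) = j - 1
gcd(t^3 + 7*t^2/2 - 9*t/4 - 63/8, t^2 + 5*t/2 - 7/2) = t + 7/2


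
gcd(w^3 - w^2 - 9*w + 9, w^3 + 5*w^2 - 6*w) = w - 1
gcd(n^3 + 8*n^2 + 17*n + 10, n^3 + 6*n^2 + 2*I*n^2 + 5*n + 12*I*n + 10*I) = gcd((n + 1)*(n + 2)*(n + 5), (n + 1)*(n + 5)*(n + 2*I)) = n^2 + 6*n + 5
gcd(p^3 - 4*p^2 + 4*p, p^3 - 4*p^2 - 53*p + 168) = 1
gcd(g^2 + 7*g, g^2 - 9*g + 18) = 1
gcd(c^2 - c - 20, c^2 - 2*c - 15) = c - 5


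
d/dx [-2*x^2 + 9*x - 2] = 9 - 4*x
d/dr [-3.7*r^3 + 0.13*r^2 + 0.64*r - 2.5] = -11.1*r^2 + 0.26*r + 0.64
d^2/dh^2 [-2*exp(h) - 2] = -2*exp(h)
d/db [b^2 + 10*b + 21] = 2*b + 10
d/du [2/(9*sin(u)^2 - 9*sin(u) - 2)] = 18*(1 - 2*sin(u))*cos(u)/(-9*sin(u)^2 + 9*sin(u) + 2)^2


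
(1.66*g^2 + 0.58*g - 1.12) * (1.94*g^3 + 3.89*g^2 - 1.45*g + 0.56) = 3.2204*g^5 + 7.5826*g^4 - 2.3236*g^3 - 4.2682*g^2 + 1.9488*g - 0.6272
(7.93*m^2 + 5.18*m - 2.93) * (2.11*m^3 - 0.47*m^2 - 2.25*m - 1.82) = 16.7323*m^5 + 7.2027*m^4 - 26.4594*m^3 - 24.7105*m^2 - 2.8351*m + 5.3326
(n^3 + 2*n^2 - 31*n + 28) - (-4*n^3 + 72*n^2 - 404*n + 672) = 5*n^3 - 70*n^2 + 373*n - 644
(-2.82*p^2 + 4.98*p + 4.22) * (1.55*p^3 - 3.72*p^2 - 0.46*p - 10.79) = -4.371*p^5 + 18.2094*p^4 - 10.6874*p^3 + 12.4386*p^2 - 55.6754*p - 45.5338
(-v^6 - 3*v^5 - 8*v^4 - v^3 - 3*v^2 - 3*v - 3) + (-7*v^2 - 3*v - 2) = -v^6 - 3*v^5 - 8*v^4 - v^3 - 10*v^2 - 6*v - 5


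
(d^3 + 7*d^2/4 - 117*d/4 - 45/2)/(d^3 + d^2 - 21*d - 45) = (4*d^2 + 27*d + 18)/(4*(d^2 + 6*d + 9))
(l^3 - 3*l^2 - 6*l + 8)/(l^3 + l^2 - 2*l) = (l - 4)/l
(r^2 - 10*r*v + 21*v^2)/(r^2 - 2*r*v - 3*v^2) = (r - 7*v)/(r + v)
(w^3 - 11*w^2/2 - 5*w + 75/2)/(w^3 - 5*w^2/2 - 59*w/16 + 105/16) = 8*(2*w^2 - 5*w - 25)/(16*w^2 + 8*w - 35)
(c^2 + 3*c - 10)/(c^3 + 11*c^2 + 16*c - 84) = (c + 5)/(c^2 + 13*c + 42)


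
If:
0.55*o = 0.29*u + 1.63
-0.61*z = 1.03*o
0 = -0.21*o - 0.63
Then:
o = -3.00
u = -11.31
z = 5.07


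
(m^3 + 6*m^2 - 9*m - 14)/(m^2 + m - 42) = (m^2 - m - 2)/(m - 6)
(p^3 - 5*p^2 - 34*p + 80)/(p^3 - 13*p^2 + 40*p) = (p^2 + 3*p - 10)/(p*(p - 5))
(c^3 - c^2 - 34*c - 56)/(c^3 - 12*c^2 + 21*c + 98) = (c + 4)/(c - 7)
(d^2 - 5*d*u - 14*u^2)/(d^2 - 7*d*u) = (d + 2*u)/d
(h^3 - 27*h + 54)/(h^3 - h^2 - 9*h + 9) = (h^2 + 3*h - 18)/(h^2 + 2*h - 3)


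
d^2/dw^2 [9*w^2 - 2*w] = 18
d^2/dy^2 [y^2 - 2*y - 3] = 2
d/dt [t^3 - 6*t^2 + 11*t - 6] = 3*t^2 - 12*t + 11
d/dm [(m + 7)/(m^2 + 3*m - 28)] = -1/(m^2 - 8*m + 16)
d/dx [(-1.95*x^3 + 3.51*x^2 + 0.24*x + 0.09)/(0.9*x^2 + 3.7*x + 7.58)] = (-1.755*x^4 - 14.43*x^3 - 31.572*x^2 + 53.0496*x + 1.4862)/(0.81*x^4 + 6.66*x^3 + 27.334*x^2 + 56.092*x + 57.4564)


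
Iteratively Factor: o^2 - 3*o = (o - 3)*(o)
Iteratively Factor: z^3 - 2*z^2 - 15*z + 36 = (z - 3)*(z^2 + z - 12) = (z - 3)*(z + 4)*(z - 3)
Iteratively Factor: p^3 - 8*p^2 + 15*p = (p)*(p^2 - 8*p + 15) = p*(p - 5)*(p - 3)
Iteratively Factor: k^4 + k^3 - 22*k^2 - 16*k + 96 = (k - 4)*(k^3 + 5*k^2 - 2*k - 24) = (k - 4)*(k + 4)*(k^2 + k - 6) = (k - 4)*(k + 3)*(k + 4)*(k - 2)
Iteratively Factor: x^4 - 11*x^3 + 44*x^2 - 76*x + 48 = (x - 2)*(x^3 - 9*x^2 + 26*x - 24) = (x - 2)^2*(x^2 - 7*x + 12) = (x - 3)*(x - 2)^2*(x - 4)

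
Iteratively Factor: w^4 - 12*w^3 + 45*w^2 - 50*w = (w)*(w^3 - 12*w^2 + 45*w - 50) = w*(w - 5)*(w^2 - 7*w + 10) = w*(w - 5)^2*(w - 2)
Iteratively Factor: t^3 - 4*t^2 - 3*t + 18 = (t - 3)*(t^2 - t - 6) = (t - 3)*(t + 2)*(t - 3)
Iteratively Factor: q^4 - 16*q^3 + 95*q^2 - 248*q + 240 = (q - 4)*(q^3 - 12*q^2 + 47*q - 60) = (q - 4)*(q - 3)*(q^2 - 9*q + 20) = (q - 5)*(q - 4)*(q - 3)*(q - 4)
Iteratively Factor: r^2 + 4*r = (r + 4)*(r)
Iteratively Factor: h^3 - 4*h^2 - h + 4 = (h - 1)*(h^2 - 3*h - 4) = (h - 1)*(h + 1)*(h - 4)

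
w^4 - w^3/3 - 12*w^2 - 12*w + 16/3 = (w - 4)*(w - 1/3)*(w + 2)^2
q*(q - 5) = q^2 - 5*q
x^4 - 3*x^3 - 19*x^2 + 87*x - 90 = (x - 3)^2*(x - 2)*(x + 5)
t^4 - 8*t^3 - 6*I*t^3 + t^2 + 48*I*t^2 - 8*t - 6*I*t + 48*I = (t - 8)*(t - 6*I)*(t - I)*(t + I)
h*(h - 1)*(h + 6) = h^3 + 5*h^2 - 6*h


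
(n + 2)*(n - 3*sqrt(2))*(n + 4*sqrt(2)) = n^3 + sqrt(2)*n^2 + 2*n^2 - 24*n + 2*sqrt(2)*n - 48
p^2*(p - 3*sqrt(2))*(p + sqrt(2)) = p^4 - 2*sqrt(2)*p^3 - 6*p^2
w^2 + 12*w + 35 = (w + 5)*(w + 7)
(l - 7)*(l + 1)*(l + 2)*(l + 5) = l^4 + l^3 - 39*l^2 - 109*l - 70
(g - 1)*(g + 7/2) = g^2 + 5*g/2 - 7/2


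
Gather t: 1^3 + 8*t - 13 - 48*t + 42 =30 - 40*t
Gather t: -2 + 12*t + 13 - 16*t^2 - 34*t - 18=-16*t^2 - 22*t - 7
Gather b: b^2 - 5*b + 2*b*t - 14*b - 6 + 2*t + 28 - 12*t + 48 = b^2 + b*(2*t - 19) - 10*t + 70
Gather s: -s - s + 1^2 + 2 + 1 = 4 - 2*s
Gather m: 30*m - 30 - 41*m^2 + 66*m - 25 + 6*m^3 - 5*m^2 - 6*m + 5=6*m^3 - 46*m^2 + 90*m - 50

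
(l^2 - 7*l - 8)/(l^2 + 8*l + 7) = (l - 8)/(l + 7)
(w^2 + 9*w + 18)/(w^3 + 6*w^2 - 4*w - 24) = (w + 3)/(w^2 - 4)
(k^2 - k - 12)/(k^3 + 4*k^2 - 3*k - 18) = (k - 4)/(k^2 + k - 6)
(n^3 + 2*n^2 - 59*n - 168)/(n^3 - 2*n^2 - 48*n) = (n^2 + 10*n + 21)/(n*(n + 6))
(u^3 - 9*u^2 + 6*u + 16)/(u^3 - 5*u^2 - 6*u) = (u^2 - 10*u + 16)/(u*(u - 6))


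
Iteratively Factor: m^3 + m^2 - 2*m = (m + 2)*(m^2 - m) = m*(m + 2)*(m - 1)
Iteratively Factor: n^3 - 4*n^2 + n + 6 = (n - 2)*(n^2 - 2*n - 3) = (n - 2)*(n + 1)*(n - 3)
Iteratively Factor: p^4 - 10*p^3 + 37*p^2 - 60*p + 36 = (p - 3)*(p^3 - 7*p^2 + 16*p - 12) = (p - 3)*(p - 2)*(p^2 - 5*p + 6) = (p - 3)^2*(p - 2)*(p - 2)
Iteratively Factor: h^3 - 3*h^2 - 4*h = (h + 1)*(h^2 - 4*h) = (h - 4)*(h + 1)*(h)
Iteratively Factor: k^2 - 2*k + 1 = (k - 1)*(k - 1)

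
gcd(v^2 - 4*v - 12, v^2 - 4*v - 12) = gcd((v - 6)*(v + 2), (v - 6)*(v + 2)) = v^2 - 4*v - 12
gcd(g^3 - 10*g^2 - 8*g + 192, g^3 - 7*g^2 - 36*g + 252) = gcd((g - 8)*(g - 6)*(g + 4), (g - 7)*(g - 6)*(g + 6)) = g - 6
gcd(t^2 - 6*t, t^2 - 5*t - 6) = t - 6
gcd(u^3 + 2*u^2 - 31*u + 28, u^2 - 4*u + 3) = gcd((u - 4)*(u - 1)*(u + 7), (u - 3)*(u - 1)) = u - 1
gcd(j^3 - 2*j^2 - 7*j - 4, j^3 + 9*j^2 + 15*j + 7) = j^2 + 2*j + 1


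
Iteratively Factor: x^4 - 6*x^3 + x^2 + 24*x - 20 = (x - 2)*(x^3 - 4*x^2 - 7*x + 10) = (x - 2)*(x + 2)*(x^2 - 6*x + 5) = (x - 5)*(x - 2)*(x + 2)*(x - 1)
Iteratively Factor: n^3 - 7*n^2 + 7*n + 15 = (n - 3)*(n^2 - 4*n - 5) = (n - 5)*(n - 3)*(n + 1)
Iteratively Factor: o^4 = (o)*(o^3) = o^2*(o^2) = o^3*(o)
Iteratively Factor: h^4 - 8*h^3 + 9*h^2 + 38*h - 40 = (h - 5)*(h^3 - 3*h^2 - 6*h + 8) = (h - 5)*(h - 1)*(h^2 - 2*h - 8) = (h - 5)*(h - 4)*(h - 1)*(h + 2)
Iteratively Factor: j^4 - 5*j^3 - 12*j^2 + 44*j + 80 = (j + 2)*(j^3 - 7*j^2 + 2*j + 40) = (j - 4)*(j + 2)*(j^2 - 3*j - 10) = (j - 4)*(j + 2)^2*(j - 5)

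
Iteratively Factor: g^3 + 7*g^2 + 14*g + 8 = (g + 4)*(g^2 + 3*g + 2) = (g + 2)*(g + 4)*(g + 1)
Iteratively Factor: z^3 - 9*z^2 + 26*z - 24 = (z - 4)*(z^2 - 5*z + 6) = (z - 4)*(z - 3)*(z - 2)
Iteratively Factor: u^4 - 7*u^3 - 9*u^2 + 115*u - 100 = (u - 5)*(u^3 - 2*u^2 - 19*u + 20) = (u - 5)^2*(u^2 + 3*u - 4) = (u - 5)^2*(u + 4)*(u - 1)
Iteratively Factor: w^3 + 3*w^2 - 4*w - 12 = (w + 3)*(w^2 - 4) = (w + 2)*(w + 3)*(w - 2)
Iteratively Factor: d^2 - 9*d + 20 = (d - 5)*(d - 4)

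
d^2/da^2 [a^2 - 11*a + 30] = 2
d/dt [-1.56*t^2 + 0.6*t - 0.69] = 0.6 - 3.12*t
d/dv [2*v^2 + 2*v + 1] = 4*v + 2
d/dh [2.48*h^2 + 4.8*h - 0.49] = 4.96*h + 4.8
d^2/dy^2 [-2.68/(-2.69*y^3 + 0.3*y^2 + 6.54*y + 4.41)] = ((1.608 - 43.2552*y)*(-2.69*y^3 + 0.3*y^2 + 6.54*y + 4.41) - 2.68*(-16.14*y^2 + 1.2*y + 13.08)*(-8.07*y^2 + 0.6*y + 6.54))/(-2.69*y^3 + 0.3*y^2 + 6.54*y + 4.41)^3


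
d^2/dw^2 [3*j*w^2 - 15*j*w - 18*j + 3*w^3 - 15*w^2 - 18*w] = 6*j + 18*w - 30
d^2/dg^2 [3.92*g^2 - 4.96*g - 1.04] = 7.84000000000000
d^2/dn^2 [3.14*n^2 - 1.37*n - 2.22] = 6.28000000000000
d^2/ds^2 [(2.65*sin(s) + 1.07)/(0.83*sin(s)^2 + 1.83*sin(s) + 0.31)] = (-1.825585*sin(s)^5 + 1.076593*sin(s)^4 + 2.866571*sin(s)^3 + 3.444004*sin(s)^2 + 6.01261399999999*sin(s) + 3.609334)/(0.83*sin(s)^2 + 1.83*sin(s) + 0.31)^3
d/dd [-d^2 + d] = 1 - 2*d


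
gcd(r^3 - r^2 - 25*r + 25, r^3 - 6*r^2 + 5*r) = r^2 - 6*r + 5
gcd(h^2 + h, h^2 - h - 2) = h + 1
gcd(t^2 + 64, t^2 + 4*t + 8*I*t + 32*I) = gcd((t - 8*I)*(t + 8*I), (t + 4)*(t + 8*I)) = t + 8*I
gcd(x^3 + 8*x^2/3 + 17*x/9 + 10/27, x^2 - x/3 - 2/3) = x + 2/3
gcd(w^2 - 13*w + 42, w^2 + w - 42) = w - 6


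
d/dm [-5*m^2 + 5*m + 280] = 5 - 10*m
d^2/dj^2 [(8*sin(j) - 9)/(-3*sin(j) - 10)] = 107*(-3*sin(j)^2 + 10*sin(j) + 6)/(3*sin(j) + 10)^3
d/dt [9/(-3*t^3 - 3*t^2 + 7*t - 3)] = 9*(9*t^2 + 6*t - 7)/(3*t^3 + 3*t^2 - 7*t + 3)^2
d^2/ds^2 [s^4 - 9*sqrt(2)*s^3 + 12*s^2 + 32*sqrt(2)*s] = 12*s^2 - 54*sqrt(2)*s + 24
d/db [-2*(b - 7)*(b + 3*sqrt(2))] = -4*b - 6*sqrt(2) + 14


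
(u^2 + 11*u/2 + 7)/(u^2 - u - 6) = (u + 7/2)/(u - 3)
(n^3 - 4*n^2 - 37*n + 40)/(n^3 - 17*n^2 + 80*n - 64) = (n + 5)/(n - 8)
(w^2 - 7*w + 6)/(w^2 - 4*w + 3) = (w - 6)/(w - 3)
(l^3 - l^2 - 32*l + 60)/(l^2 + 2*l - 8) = (l^2 + l - 30)/(l + 4)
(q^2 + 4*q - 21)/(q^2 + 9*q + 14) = (q - 3)/(q + 2)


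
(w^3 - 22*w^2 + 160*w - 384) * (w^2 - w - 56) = w^5 - 23*w^4 + 126*w^3 + 688*w^2 - 8576*w + 21504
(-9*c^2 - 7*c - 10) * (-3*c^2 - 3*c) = 27*c^4 + 48*c^3 + 51*c^2 + 30*c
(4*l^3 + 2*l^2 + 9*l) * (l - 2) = 4*l^4 - 6*l^3 + 5*l^2 - 18*l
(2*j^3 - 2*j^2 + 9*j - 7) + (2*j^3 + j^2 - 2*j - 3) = 4*j^3 - j^2 + 7*j - 10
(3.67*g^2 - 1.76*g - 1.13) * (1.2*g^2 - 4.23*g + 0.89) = 4.404*g^4 - 17.6361*g^3 + 9.3551*g^2 + 3.2135*g - 1.0057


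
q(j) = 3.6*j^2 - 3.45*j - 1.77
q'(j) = 7.2*j - 3.45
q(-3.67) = 59.38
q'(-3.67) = -29.87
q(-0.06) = -1.55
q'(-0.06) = -3.88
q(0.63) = -2.51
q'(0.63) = 1.09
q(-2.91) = 38.75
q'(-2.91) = -24.40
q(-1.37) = 9.71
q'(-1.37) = -13.31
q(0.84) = -2.13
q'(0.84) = 2.60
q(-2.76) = 35.18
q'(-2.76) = -23.32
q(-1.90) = 17.78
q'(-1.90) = -17.13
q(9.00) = 258.78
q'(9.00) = 61.35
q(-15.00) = 859.98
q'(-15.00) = -111.45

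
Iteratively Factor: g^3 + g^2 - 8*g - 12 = (g + 2)*(g^2 - g - 6) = (g - 3)*(g + 2)*(g + 2)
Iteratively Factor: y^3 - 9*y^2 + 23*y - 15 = (y - 5)*(y^2 - 4*y + 3) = (y - 5)*(y - 3)*(y - 1)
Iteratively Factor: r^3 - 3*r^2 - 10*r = (r)*(r^2 - 3*r - 10) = r*(r + 2)*(r - 5)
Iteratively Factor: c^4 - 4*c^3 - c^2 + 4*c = (c + 1)*(c^3 - 5*c^2 + 4*c) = (c - 4)*(c + 1)*(c^2 - c) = c*(c - 4)*(c + 1)*(c - 1)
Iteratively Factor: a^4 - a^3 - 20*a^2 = (a)*(a^3 - a^2 - 20*a) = a*(a + 4)*(a^2 - 5*a) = a*(a - 5)*(a + 4)*(a)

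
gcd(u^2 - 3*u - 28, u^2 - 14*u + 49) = u - 7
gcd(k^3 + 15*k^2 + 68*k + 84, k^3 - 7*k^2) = 1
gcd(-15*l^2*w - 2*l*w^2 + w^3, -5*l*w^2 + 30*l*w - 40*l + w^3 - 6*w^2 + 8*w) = -5*l + w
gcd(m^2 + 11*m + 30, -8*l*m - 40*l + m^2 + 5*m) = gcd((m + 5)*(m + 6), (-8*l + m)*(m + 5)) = m + 5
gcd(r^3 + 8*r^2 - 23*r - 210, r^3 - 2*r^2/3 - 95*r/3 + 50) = r^2 + r - 30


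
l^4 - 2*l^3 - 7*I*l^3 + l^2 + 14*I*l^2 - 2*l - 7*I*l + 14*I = (l - 2)*(l - 7*I)*(l - I)*(l + I)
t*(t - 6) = t^2 - 6*t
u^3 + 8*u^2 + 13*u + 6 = (u + 1)^2*(u + 6)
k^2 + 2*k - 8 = (k - 2)*(k + 4)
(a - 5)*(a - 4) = a^2 - 9*a + 20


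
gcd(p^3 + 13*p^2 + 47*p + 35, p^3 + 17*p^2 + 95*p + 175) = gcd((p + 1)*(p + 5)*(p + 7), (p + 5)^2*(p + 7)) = p^2 + 12*p + 35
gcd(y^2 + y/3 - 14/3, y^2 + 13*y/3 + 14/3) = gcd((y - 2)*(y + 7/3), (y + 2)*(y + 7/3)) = y + 7/3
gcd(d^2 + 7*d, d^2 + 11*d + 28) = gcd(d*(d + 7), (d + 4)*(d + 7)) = d + 7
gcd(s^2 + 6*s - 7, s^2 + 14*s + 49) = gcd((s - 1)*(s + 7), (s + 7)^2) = s + 7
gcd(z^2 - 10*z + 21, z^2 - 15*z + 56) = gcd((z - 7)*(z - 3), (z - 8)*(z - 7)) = z - 7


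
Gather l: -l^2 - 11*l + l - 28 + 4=-l^2 - 10*l - 24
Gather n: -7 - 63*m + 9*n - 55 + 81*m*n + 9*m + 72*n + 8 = -54*m + n*(81*m + 81) - 54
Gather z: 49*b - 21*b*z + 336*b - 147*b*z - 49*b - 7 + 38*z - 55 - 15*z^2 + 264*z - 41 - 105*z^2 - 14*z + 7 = 336*b - 120*z^2 + z*(288 - 168*b) - 96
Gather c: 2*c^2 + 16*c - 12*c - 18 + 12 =2*c^2 + 4*c - 6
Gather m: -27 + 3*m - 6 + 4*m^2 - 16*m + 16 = 4*m^2 - 13*m - 17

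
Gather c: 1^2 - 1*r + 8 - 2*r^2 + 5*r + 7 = -2*r^2 + 4*r + 16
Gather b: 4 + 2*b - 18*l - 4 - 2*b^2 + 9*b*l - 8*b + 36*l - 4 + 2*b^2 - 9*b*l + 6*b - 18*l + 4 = 0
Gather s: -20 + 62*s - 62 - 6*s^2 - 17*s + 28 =-6*s^2 + 45*s - 54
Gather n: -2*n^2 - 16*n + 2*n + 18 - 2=-2*n^2 - 14*n + 16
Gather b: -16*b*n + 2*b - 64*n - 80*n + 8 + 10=b*(2 - 16*n) - 144*n + 18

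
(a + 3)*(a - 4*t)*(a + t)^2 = a^4 - 2*a^3*t + 3*a^3 - 7*a^2*t^2 - 6*a^2*t - 4*a*t^3 - 21*a*t^2 - 12*t^3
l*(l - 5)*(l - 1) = l^3 - 6*l^2 + 5*l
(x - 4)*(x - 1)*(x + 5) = x^3 - 21*x + 20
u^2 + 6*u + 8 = (u + 2)*(u + 4)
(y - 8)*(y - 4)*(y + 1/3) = y^3 - 35*y^2/3 + 28*y + 32/3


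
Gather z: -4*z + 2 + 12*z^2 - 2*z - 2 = 12*z^2 - 6*z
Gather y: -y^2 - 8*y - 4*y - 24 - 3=-y^2 - 12*y - 27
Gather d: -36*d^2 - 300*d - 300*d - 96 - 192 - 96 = -36*d^2 - 600*d - 384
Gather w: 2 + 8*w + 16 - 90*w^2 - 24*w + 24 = -90*w^2 - 16*w + 42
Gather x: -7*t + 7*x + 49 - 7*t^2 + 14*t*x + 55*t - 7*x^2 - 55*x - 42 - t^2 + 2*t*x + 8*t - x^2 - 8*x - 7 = -8*t^2 + 56*t - 8*x^2 + x*(16*t - 56)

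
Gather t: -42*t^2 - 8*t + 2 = -42*t^2 - 8*t + 2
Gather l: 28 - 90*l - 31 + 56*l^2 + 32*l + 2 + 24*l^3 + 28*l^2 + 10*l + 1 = 24*l^3 + 84*l^2 - 48*l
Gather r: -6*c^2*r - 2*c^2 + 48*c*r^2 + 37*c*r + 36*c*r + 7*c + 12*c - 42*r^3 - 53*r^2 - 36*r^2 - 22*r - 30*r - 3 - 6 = -2*c^2 + 19*c - 42*r^3 + r^2*(48*c - 89) + r*(-6*c^2 + 73*c - 52) - 9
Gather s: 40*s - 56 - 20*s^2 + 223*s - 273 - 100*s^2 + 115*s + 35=-120*s^2 + 378*s - 294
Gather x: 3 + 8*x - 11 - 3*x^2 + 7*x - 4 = -3*x^2 + 15*x - 12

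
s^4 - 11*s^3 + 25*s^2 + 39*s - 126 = (s - 7)*(s - 3)^2*(s + 2)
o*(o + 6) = o^2 + 6*o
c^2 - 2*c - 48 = (c - 8)*(c + 6)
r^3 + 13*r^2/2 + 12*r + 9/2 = (r + 1/2)*(r + 3)^2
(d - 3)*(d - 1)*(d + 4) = d^3 - 13*d + 12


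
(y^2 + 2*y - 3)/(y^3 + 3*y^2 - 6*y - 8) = (y^2 + 2*y - 3)/(y^3 + 3*y^2 - 6*y - 8)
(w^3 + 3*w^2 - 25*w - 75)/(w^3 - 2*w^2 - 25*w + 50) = (w + 3)/(w - 2)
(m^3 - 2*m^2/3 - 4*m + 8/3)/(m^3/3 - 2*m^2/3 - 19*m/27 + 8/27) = 9*(3*m^3 - 2*m^2 - 12*m + 8)/(9*m^3 - 18*m^2 - 19*m + 8)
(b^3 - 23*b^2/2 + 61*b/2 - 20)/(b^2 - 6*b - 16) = (2*b^2 - 7*b + 5)/(2*(b + 2))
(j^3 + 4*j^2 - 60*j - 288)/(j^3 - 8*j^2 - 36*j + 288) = (j + 6)/(j - 6)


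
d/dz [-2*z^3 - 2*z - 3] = -6*z^2 - 2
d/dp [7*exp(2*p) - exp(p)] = (14*exp(p) - 1)*exp(p)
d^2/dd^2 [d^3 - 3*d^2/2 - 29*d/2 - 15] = 6*d - 3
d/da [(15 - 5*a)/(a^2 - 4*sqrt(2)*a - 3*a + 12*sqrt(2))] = 5/(a^2 - 8*sqrt(2)*a + 32)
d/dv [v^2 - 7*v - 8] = 2*v - 7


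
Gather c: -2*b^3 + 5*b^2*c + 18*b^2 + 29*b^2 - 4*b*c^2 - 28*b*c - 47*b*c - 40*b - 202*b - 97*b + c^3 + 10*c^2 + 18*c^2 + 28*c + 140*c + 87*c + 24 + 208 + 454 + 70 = -2*b^3 + 47*b^2 - 339*b + c^3 + c^2*(28 - 4*b) + c*(5*b^2 - 75*b + 255) + 756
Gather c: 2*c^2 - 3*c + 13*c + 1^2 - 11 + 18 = 2*c^2 + 10*c + 8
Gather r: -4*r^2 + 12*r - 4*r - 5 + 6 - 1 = -4*r^2 + 8*r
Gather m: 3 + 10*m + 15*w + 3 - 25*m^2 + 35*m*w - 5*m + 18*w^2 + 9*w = -25*m^2 + m*(35*w + 5) + 18*w^2 + 24*w + 6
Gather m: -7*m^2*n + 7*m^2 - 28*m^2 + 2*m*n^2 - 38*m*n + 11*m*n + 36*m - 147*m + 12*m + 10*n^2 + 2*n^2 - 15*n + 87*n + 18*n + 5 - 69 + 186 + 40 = m^2*(-7*n - 21) + m*(2*n^2 - 27*n - 99) + 12*n^2 + 90*n + 162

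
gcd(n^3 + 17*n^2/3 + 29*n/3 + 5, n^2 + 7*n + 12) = n + 3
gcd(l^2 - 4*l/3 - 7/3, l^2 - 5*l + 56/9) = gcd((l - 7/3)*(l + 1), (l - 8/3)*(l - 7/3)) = l - 7/3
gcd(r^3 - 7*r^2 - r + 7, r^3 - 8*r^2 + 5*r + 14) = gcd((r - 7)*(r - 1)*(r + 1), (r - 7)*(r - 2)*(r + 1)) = r^2 - 6*r - 7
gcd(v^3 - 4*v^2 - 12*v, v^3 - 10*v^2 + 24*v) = v^2 - 6*v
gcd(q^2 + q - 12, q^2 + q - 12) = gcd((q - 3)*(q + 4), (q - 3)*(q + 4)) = q^2 + q - 12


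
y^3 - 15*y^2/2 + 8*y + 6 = (y - 6)*(y - 2)*(y + 1/2)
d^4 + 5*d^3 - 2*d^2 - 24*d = d*(d - 2)*(d + 3)*(d + 4)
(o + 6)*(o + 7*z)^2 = o^3 + 14*o^2*z + 6*o^2 + 49*o*z^2 + 84*o*z + 294*z^2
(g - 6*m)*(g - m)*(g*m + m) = g^3*m - 7*g^2*m^2 + g^2*m + 6*g*m^3 - 7*g*m^2 + 6*m^3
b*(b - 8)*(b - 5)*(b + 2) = b^4 - 11*b^3 + 14*b^2 + 80*b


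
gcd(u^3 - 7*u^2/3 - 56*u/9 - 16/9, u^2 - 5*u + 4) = u - 4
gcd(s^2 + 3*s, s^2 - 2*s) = s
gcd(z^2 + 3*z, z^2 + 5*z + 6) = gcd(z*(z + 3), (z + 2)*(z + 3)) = z + 3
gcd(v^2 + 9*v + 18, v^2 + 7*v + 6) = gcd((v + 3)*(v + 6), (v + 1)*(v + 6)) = v + 6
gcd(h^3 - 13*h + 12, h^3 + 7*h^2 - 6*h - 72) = h^2 + h - 12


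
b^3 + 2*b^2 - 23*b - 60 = (b - 5)*(b + 3)*(b + 4)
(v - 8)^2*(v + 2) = v^3 - 14*v^2 + 32*v + 128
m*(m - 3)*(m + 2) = m^3 - m^2 - 6*m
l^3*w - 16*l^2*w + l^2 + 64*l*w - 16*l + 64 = (l - 8)^2*(l*w + 1)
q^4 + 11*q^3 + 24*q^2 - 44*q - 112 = (q - 2)*(q + 2)*(q + 4)*(q + 7)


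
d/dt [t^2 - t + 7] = 2*t - 1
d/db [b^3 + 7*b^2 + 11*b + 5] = 3*b^2 + 14*b + 11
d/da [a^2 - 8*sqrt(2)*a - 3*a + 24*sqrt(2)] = 2*a - 8*sqrt(2) - 3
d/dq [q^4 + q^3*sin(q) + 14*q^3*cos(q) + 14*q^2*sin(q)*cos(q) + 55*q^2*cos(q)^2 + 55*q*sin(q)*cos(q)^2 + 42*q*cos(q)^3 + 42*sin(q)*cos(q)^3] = -14*q^3*sin(q) + q^3*cos(q) + 4*q^3 + 3*q^2*sin(q) - 55*q^2*sin(2*q) + 42*q^2*cos(q) + 14*q^2*cos(2*q) - 63*q*sin(q)/2 + 14*q*sin(2*q) - 63*q*sin(3*q)/2 + 55*q*cos(q)/4 + 55*q*cos(2*q) + 165*q*cos(3*q)/4 + 55*q + 55*sin(q)/4 + 55*sin(3*q)/4 + 63*cos(q)/2 + 42*cos(2*q)^2 + 21*cos(2*q) + 21*cos(3*q)/2 - 21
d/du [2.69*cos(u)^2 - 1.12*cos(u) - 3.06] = (1.12 - 5.38*cos(u))*sin(u)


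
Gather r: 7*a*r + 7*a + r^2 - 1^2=7*a*r + 7*a + r^2 - 1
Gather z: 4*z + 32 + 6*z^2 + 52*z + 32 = 6*z^2 + 56*z + 64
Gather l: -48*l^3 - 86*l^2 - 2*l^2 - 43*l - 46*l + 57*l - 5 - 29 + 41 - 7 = -48*l^3 - 88*l^2 - 32*l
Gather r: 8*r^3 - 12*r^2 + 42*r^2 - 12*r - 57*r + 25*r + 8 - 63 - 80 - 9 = 8*r^3 + 30*r^2 - 44*r - 144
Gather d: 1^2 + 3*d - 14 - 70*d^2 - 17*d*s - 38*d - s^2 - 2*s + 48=-70*d^2 + d*(-17*s - 35) - s^2 - 2*s + 35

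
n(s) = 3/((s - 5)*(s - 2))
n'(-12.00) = 0.00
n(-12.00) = 0.01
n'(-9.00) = 0.00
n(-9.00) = 0.02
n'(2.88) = 1.07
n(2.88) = -1.61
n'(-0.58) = 0.12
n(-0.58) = 0.21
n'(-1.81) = 0.05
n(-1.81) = 0.12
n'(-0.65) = 0.11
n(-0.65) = 0.20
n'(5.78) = -1.57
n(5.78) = 1.02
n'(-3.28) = 0.02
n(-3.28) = 0.07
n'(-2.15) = 0.04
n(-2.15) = 0.10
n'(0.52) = 0.41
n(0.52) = 0.45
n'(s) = -3/((s - 5)*(s - 2)^2) - 3/((s - 5)^2*(s - 2)) = 3*(7 - 2*s)/(s^4 - 14*s^3 + 69*s^2 - 140*s + 100)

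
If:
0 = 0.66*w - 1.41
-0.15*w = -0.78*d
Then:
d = 0.41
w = 2.14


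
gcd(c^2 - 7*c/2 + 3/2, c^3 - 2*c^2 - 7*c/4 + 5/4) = c - 1/2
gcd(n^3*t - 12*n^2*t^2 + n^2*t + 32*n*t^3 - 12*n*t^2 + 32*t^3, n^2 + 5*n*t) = 1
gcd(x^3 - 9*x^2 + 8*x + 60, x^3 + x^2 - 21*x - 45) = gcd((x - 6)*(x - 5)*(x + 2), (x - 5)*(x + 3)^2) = x - 5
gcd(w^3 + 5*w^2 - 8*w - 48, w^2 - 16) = w + 4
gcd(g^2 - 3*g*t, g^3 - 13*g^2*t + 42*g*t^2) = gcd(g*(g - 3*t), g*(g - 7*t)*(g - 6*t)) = g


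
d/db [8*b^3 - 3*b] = 24*b^2 - 3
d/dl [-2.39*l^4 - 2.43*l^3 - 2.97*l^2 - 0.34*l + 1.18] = -9.56*l^3 - 7.29*l^2 - 5.94*l - 0.34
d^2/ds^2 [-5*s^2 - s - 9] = -10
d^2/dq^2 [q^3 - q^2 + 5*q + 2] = 6*q - 2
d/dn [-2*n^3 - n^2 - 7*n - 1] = -6*n^2 - 2*n - 7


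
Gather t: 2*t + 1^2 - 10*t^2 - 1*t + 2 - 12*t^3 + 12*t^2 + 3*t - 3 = -12*t^3 + 2*t^2 + 4*t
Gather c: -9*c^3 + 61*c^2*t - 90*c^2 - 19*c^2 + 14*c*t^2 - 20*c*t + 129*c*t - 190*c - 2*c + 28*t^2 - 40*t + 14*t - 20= -9*c^3 + c^2*(61*t - 109) + c*(14*t^2 + 109*t - 192) + 28*t^2 - 26*t - 20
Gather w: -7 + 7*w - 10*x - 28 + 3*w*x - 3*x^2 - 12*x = w*(3*x + 7) - 3*x^2 - 22*x - 35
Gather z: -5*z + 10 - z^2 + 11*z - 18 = -z^2 + 6*z - 8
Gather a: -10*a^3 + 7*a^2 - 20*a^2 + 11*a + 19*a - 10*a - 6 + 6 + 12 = -10*a^3 - 13*a^2 + 20*a + 12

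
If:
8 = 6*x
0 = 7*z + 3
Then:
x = 4/3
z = -3/7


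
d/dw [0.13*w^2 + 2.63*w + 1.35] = 0.26*w + 2.63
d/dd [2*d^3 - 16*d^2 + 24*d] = 6*d^2 - 32*d + 24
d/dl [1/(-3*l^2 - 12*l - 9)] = 2*(l + 2)/(3*(l^2 + 4*l + 3)^2)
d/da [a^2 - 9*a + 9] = 2*a - 9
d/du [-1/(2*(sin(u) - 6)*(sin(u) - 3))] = (2*sin(u) - 9)*cos(u)/(2*(sin(u) - 6)^2*(sin(u) - 3)^2)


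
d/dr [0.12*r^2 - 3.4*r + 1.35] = 0.24*r - 3.4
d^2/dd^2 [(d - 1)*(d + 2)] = 2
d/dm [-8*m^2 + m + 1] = 1 - 16*m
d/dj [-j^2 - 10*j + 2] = -2*j - 10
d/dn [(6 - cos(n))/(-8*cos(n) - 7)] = -55*sin(n)/(8*cos(n) + 7)^2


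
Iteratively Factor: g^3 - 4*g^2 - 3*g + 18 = (g - 3)*(g^2 - g - 6) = (g - 3)*(g + 2)*(g - 3)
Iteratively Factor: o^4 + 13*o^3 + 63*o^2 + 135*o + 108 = (o + 3)*(o^3 + 10*o^2 + 33*o + 36) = (o + 3)^2*(o^2 + 7*o + 12) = (o + 3)^2*(o + 4)*(o + 3)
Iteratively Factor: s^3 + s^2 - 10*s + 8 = (s - 1)*(s^2 + 2*s - 8) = (s - 1)*(s + 4)*(s - 2)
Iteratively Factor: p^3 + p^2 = (p + 1)*(p^2) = p*(p + 1)*(p)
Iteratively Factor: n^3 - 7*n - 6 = (n - 3)*(n^2 + 3*n + 2) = (n - 3)*(n + 1)*(n + 2)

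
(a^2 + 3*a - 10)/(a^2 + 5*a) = (a - 2)/a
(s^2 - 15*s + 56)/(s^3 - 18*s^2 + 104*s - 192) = (s - 7)/(s^2 - 10*s + 24)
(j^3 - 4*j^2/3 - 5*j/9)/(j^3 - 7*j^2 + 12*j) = (9*j^2 - 12*j - 5)/(9*(j^2 - 7*j + 12))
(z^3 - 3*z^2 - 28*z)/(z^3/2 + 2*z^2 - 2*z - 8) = 2*z*(z - 7)/(z^2 - 4)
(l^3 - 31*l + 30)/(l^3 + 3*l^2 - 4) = (l^2 + l - 30)/(l^2 + 4*l + 4)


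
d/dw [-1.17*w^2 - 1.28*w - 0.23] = -2.34*w - 1.28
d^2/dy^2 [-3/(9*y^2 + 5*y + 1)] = 6*(81*y^2 + 45*y - (18*y + 5)^2 + 9)/(9*y^2 + 5*y + 1)^3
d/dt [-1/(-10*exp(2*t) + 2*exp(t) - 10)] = (1 - 10*exp(t))*exp(t)/(2*(5*exp(2*t) - exp(t) + 5)^2)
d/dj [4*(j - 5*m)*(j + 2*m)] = 8*j - 12*m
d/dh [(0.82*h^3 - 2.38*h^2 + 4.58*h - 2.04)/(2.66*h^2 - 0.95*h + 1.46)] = (2.1812*h^4 - 1.558*h^3 - 6.3302*h^2 + 3.9032*h + 4.7488)/(7.0756*h^4 - 5.054*h^3 + 8.6697*h^2 - 2.774*h + 2.1316)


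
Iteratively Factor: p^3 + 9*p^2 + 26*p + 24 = (p + 4)*(p^2 + 5*p + 6) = (p + 3)*(p + 4)*(p + 2)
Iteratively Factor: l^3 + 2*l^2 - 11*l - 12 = (l + 1)*(l^2 + l - 12) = (l - 3)*(l + 1)*(l + 4)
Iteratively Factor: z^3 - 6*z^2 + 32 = (z - 4)*(z^2 - 2*z - 8) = (z - 4)*(z + 2)*(z - 4)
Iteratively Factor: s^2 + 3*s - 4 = (s - 1)*(s + 4)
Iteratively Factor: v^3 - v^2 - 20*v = (v + 4)*(v^2 - 5*v) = v*(v + 4)*(v - 5)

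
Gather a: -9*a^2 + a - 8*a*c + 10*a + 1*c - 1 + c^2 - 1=-9*a^2 + a*(11 - 8*c) + c^2 + c - 2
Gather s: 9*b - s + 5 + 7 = 9*b - s + 12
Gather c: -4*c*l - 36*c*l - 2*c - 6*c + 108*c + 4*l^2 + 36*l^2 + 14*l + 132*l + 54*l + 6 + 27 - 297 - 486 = c*(100 - 40*l) + 40*l^2 + 200*l - 750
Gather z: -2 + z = z - 2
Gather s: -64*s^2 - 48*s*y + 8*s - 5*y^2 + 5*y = -64*s^2 + s*(8 - 48*y) - 5*y^2 + 5*y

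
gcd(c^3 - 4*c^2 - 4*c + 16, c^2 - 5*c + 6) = c - 2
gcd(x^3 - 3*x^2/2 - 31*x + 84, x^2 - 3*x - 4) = x - 4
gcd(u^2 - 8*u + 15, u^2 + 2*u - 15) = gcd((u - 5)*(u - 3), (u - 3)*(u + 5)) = u - 3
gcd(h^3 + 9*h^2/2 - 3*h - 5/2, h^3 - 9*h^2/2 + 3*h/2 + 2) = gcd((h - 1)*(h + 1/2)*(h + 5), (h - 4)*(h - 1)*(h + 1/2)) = h^2 - h/2 - 1/2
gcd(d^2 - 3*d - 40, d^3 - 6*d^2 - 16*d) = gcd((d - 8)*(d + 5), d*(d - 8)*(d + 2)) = d - 8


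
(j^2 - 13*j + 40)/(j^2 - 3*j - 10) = (j - 8)/(j + 2)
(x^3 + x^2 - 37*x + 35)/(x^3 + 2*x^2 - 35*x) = (x - 1)/x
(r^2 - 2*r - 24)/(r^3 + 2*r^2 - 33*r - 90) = (r + 4)/(r^2 + 8*r + 15)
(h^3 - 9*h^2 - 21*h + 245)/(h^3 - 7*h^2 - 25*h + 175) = (h - 7)/(h - 5)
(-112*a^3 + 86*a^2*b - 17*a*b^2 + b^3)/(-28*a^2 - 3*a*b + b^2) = (16*a^2 - 10*a*b + b^2)/(4*a + b)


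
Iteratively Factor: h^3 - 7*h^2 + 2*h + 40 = (h + 2)*(h^2 - 9*h + 20) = (h - 4)*(h + 2)*(h - 5)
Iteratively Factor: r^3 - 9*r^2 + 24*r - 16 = (r - 4)*(r^2 - 5*r + 4) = (r - 4)*(r - 1)*(r - 4)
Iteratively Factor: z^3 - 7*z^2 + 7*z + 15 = (z - 3)*(z^2 - 4*z - 5) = (z - 5)*(z - 3)*(z + 1)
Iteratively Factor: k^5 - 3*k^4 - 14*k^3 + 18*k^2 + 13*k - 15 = (k - 1)*(k^4 - 2*k^3 - 16*k^2 + 2*k + 15) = (k - 1)^2*(k^3 - k^2 - 17*k - 15) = (k - 1)^2*(k + 1)*(k^2 - 2*k - 15) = (k - 5)*(k - 1)^2*(k + 1)*(k + 3)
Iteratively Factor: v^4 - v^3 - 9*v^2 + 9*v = (v - 3)*(v^3 + 2*v^2 - 3*v) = v*(v - 3)*(v^2 + 2*v - 3) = v*(v - 3)*(v + 3)*(v - 1)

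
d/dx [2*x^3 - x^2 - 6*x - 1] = 6*x^2 - 2*x - 6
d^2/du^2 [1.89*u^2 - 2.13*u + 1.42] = 3.78000000000000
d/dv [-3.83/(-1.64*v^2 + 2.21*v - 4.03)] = (8.4643 - 12.5624*v)/(1.64*v^2 - 2.21*v + 4.03)^2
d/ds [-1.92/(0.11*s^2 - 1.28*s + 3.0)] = (0.4224*s - 2.4576)/(0.11*s^2 - 1.28*s + 3.0)^2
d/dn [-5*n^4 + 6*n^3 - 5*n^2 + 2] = 2*n*(-10*n^2 + 9*n - 5)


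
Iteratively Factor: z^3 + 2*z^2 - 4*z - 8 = (z - 2)*(z^2 + 4*z + 4) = (z - 2)*(z + 2)*(z + 2)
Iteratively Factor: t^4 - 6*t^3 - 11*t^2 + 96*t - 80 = (t - 1)*(t^3 - 5*t^2 - 16*t + 80) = (t - 5)*(t - 1)*(t^2 - 16) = (t - 5)*(t - 1)*(t + 4)*(t - 4)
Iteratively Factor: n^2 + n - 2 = (n - 1)*(n + 2)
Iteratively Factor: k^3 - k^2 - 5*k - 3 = (k + 1)*(k^2 - 2*k - 3) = (k + 1)^2*(k - 3)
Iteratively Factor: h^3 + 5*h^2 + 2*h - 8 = (h + 4)*(h^2 + h - 2) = (h - 1)*(h + 4)*(h + 2)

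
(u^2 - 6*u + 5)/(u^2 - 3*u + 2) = (u - 5)/(u - 2)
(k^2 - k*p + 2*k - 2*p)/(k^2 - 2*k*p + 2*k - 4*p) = (-k + p)/(-k + 2*p)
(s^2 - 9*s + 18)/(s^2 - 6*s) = (s - 3)/s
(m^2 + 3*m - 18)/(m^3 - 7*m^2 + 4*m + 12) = (m^2 + 3*m - 18)/(m^3 - 7*m^2 + 4*m + 12)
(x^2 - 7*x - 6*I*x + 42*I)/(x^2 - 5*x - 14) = (x - 6*I)/(x + 2)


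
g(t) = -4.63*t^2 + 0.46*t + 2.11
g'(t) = 0.46 - 9.26*t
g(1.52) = -7.89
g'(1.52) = -13.62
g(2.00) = -15.49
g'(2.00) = -18.06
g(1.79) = -11.90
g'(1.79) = -16.12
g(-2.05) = -18.29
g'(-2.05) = 19.44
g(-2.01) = -17.52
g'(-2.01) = 19.07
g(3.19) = -43.54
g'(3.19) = -29.08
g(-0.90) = -2.05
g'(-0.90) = 8.79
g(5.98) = -160.71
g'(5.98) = -54.91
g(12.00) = -659.09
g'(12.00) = -110.66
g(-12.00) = -670.13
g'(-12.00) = 111.58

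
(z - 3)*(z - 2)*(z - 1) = z^3 - 6*z^2 + 11*z - 6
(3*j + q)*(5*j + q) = 15*j^2 + 8*j*q + q^2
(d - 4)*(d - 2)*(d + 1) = d^3 - 5*d^2 + 2*d + 8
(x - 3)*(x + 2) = x^2 - x - 6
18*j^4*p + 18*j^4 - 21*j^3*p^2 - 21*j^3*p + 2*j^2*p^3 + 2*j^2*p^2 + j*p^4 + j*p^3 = (-3*j + p)*(-j + p)*(6*j + p)*(j*p + j)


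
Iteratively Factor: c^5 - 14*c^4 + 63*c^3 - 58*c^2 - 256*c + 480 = (c + 2)*(c^4 - 16*c^3 + 95*c^2 - 248*c + 240) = (c - 4)*(c + 2)*(c^3 - 12*c^2 + 47*c - 60) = (c - 4)*(c - 3)*(c + 2)*(c^2 - 9*c + 20) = (c - 4)^2*(c - 3)*(c + 2)*(c - 5)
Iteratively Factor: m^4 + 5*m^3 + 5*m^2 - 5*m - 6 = (m + 2)*(m^3 + 3*m^2 - m - 3) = (m - 1)*(m + 2)*(m^2 + 4*m + 3) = (m - 1)*(m + 1)*(m + 2)*(m + 3)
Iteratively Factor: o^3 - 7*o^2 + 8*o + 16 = (o - 4)*(o^2 - 3*o - 4) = (o - 4)*(o + 1)*(o - 4)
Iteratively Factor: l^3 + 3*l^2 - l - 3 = (l + 3)*(l^2 - 1) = (l + 1)*(l + 3)*(l - 1)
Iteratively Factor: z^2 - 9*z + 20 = (z - 5)*(z - 4)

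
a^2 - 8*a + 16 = (a - 4)^2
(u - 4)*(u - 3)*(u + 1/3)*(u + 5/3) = u^4 - 5*u^3 - 13*u^2/9 + 181*u/9 + 20/3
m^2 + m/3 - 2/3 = (m - 2/3)*(m + 1)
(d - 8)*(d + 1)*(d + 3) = d^3 - 4*d^2 - 29*d - 24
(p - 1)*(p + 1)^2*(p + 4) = p^4 + 5*p^3 + 3*p^2 - 5*p - 4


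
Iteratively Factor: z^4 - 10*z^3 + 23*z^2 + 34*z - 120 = (z + 2)*(z^3 - 12*z^2 + 47*z - 60) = (z - 4)*(z + 2)*(z^2 - 8*z + 15) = (z - 4)*(z - 3)*(z + 2)*(z - 5)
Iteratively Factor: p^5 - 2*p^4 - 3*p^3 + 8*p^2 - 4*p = (p)*(p^4 - 2*p^3 - 3*p^2 + 8*p - 4) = p*(p - 2)*(p^3 - 3*p + 2) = p*(p - 2)*(p + 2)*(p^2 - 2*p + 1) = p*(p - 2)*(p - 1)*(p + 2)*(p - 1)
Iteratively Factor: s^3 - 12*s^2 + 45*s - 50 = (s - 5)*(s^2 - 7*s + 10) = (s - 5)*(s - 2)*(s - 5)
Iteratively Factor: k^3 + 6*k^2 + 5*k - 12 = (k - 1)*(k^2 + 7*k + 12) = (k - 1)*(k + 4)*(k + 3)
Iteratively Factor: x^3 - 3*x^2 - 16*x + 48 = (x - 4)*(x^2 + x - 12) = (x - 4)*(x - 3)*(x + 4)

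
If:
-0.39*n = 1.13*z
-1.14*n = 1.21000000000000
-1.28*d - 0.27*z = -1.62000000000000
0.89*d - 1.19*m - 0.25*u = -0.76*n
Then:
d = 1.19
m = 0.210897284653265 - 0.210084033613445*u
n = -1.06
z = 0.37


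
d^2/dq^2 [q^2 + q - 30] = 2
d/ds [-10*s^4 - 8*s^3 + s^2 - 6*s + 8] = -40*s^3 - 24*s^2 + 2*s - 6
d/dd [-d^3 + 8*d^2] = d*(16 - 3*d)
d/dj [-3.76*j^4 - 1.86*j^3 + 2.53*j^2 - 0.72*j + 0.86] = -15.04*j^3 - 5.58*j^2 + 5.06*j - 0.72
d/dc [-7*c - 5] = -7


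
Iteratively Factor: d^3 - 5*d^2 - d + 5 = (d - 1)*(d^2 - 4*d - 5) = (d - 5)*(d - 1)*(d + 1)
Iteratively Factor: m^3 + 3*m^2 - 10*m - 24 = (m - 3)*(m^2 + 6*m + 8) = (m - 3)*(m + 4)*(m + 2)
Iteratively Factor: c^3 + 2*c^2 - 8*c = (c)*(c^2 + 2*c - 8) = c*(c - 2)*(c + 4)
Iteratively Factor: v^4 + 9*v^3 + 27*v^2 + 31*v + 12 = (v + 4)*(v^3 + 5*v^2 + 7*v + 3) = (v + 1)*(v + 4)*(v^2 + 4*v + 3) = (v + 1)*(v + 3)*(v + 4)*(v + 1)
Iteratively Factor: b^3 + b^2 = (b + 1)*(b^2) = b*(b + 1)*(b)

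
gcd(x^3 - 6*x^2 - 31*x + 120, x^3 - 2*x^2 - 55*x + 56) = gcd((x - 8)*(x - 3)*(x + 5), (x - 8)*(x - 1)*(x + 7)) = x - 8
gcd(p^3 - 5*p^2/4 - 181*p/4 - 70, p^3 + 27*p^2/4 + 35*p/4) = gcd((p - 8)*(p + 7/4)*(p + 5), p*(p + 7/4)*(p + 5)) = p^2 + 27*p/4 + 35/4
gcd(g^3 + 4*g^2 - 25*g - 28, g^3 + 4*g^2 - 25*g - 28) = g^3 + 4*g^2 - 25*g - 28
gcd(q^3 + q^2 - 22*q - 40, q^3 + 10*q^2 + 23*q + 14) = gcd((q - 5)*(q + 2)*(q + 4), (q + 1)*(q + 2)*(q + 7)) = q + 2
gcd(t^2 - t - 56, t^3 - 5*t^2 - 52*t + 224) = t^2 - t - 56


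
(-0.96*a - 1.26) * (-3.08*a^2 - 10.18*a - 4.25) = 2.9568*a^3 + 13.6536*a^2 + 16.9068*a + 5.355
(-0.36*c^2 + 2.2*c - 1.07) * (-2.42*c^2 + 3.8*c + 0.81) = 0.8712*c^4 - 6.692*c^3 + 10.6578*c^2 - 2.284*c - 0.8667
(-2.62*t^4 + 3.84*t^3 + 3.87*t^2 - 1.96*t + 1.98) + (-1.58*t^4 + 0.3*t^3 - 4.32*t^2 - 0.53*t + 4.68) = -4.2*t^4 + 4.14*t^3 - 0.45*t^2 - 2.49*t + 6.66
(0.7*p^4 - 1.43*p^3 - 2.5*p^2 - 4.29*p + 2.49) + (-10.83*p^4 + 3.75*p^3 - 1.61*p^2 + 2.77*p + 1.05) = -10.13*p^4 + 2.32*p^3 - 4.11*p^2 - 1.52*p + 3.54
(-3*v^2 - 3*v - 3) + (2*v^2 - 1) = -v^2 - 3*v - 4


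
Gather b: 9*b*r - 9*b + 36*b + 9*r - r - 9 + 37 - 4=b*(9*r + 27) + 8*r + 24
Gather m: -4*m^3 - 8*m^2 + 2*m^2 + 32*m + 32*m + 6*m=-4*m^3 - 6*m^2 + 70*m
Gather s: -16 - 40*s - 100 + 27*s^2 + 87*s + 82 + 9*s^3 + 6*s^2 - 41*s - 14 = 9*s^3 + 33*s^2 + 6*s - 48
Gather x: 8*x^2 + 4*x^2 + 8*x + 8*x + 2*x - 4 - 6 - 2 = 12*x^2 + 18*x - 12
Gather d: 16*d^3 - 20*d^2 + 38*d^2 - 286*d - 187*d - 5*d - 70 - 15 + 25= 16*d^3 + 18*d^2 - 478*d - 60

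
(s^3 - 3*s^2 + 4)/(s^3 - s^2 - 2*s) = (s - 2)/s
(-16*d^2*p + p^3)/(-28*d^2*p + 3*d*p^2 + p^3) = (4*d + p)/(7*d + p)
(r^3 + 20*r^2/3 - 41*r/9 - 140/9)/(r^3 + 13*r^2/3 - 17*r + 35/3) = (r + 4/3)/(r - 1)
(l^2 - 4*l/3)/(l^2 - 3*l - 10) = l*(4 - 3*l)/(3*(-l^2 + 3*l + 10))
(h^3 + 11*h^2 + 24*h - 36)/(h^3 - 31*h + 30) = (h + 6)/(h - 5)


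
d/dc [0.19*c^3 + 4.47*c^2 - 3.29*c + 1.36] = 0.57*c^2 + 8.94*c - 3.29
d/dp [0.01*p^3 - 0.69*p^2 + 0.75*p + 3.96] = 0.03*p^2 - 1.38*p + 0.75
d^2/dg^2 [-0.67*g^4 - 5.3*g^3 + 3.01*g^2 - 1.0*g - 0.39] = -8.04*g^2 - 31.8*g + 6.02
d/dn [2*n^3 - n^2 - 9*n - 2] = 6*n^2 - 2*n - 9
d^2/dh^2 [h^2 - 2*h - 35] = 2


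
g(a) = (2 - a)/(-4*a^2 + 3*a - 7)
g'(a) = (2 - a)*(8*a - 3)/(-4*a^2 + 3*a - 7)^2 - 1/(-4*a^2 + 3*a - 7)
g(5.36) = 0.03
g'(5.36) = -0.00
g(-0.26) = -0.28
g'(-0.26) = -0.05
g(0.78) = -0.17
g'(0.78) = 0.22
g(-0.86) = -0.23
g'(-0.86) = -0.10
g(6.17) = 0.03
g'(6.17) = -0.00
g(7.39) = 0.03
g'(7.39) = -0.00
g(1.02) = -0.12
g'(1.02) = 0.20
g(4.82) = 0.03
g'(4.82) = -0.00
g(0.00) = -0.29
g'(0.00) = 0.02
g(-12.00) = -0.02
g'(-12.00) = 0.00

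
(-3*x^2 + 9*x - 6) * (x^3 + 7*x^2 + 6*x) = -3*x^5 - 12*x^4 + 39*x^3 + 12*x^2 - 36*x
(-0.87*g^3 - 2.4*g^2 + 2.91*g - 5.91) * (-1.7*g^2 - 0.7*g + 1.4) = 1.479*g^5 + 4.689*g^4 - 4.485*g^3 + 4.65*g^2 + 8.211*g - 8.274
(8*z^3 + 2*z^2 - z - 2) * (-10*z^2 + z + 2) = -80*z^5 - 12*z^4 + 28*z^3 + 23*z^2 - 4*z - 4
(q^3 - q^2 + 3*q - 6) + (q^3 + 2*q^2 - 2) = 2*q^3 + q^2 + 3*q - 8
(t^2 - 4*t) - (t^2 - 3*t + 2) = -t - 2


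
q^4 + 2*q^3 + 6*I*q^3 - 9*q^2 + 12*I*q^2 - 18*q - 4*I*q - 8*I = (q + 2)*(q + I)^2*(q + 4*I)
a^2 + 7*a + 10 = (a + 2)*(a + 5)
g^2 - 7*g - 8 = (g - 8)*(g + 1)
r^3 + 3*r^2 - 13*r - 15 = (r - 3)*(r + 1)*(r + 5)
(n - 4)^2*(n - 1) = n^3 - 9*n^2 + 24*n - 16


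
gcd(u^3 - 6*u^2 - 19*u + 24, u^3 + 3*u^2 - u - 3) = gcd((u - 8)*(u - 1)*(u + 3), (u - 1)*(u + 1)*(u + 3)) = u^2 + 2*u - 3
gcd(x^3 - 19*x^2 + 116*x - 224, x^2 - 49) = x - 7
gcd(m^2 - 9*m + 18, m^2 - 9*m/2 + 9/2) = m - 3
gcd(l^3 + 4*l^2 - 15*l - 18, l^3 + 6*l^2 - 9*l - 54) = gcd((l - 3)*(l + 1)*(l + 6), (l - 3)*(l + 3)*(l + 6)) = l^2 + 3*l - 18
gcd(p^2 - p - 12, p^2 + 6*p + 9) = p + 3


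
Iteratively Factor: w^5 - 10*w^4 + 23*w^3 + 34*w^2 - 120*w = (w - 3)*(w^4 - 7*w^3 + 2*w^2 + 40*w) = (w - 5)*(w - 3)*(w^3 - 2*w^2 - 8*w) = (w - 5)*(w - 3)*(w + 2)*(w^2 - 4*w) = (w - 5)*(w - 4)*(w - 3)*(w + 2)*(w)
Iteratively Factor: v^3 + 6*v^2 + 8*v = (v)*(v^2 + 6*v + 8) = v*(v + 2)*(v + 4)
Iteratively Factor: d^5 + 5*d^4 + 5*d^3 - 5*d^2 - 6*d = (d + 2)*(d^4 + 3*d^3 - d^2 - 3*d) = (d + 2)*(d + 3)*(d^3 - d) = (d - 1)*(d + 2)*(d + 3)*(d^2 + d) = d*(d - 1)*(d + 2)*(d + 3)*(d + 1)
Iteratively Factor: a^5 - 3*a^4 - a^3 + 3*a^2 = (a)*(a^4 - 3*a^3 - a^2 + 3*a) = a^2*(a^3 - 3*a^2 - a + 3) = a^2*(a - 3)*(a^2 - 1) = a^2*(a - 3)*(a - 1)*(a + 1)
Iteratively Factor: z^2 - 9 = (z - 3)*(z + 3)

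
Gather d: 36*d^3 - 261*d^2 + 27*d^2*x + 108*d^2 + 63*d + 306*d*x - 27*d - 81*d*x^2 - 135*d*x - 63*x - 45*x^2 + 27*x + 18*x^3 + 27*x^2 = 36*d^3 + d^2*(27*x - 153) + d*(-81*x^2 + 171*x + 36) + 18*x^3 - 18*x^2 - 36*x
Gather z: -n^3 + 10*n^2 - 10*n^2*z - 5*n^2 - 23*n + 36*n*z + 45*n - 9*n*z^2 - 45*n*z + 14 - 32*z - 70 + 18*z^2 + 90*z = -n^3 + 5*n^2 + 22*n + z^2*(18 - 9*n) + z*(-10*n^2 - 9*n + 58) - 56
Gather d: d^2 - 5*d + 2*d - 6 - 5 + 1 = d^2 - 3*d - 10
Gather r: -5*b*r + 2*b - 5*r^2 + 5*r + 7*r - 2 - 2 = 2*b - 5*r^2 + r*(12 - 5*b) - 4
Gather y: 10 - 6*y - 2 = 8 - 6*y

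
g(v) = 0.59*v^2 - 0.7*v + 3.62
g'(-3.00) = -4.24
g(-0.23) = 3.81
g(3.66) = 8.96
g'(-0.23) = -0.97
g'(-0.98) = -1.86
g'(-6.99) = -8.95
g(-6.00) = 29.06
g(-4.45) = 18.42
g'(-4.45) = -5.95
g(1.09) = 3.56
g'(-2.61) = -3.78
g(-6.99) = 37.34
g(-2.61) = 9.47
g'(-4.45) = -5.95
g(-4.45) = 18.42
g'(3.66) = 3.62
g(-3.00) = 11.03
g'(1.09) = 0.59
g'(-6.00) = -7.78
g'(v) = 1.18*v - 0.7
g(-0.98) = 4.87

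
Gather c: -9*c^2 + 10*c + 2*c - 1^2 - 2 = -9*c^2 + 12*c - 3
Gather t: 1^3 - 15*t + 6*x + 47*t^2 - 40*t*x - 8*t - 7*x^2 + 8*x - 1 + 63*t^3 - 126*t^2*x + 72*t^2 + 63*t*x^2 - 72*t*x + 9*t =63*t^3 + t^2*(119 - 126*x) + t*(63*x^2 - 112*x - 14) - 7*x^2 + 14*x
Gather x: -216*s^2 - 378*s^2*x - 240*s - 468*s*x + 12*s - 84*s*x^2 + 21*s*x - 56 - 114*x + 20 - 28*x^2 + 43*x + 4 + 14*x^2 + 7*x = -216*s^2 - 228*s + x^2*(-84*s - 14) + x*(-378*s^2 - 447*s - 64) - 32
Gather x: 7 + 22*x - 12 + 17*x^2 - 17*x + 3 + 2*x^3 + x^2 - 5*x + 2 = 2*x^3 + 18*x^2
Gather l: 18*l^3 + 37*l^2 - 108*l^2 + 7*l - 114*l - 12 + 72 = 18*l^3 - 71*l^2 - 107*l + 60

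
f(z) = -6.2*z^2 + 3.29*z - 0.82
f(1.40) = -8.37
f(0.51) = -0.75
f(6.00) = -204.28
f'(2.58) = -28.70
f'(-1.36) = 20.15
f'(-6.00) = 77.69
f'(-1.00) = 15.69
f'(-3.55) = 47.31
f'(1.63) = -16.92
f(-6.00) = -243.76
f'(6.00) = -71.11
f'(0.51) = -3.03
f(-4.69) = -152.63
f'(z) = 3.29 - 12.4*z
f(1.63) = -11.93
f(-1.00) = -10.31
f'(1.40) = -14.07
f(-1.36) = -16.76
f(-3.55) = -90.64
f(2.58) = -33.60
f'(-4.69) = 61.45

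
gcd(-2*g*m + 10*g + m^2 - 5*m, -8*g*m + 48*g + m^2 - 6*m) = 1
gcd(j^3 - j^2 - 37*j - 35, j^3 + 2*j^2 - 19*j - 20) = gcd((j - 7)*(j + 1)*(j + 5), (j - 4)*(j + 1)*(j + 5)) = j^2 + 6*j + 5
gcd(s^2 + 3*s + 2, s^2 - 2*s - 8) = s + 2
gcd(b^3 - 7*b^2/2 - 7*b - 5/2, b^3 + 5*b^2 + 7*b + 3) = b + 1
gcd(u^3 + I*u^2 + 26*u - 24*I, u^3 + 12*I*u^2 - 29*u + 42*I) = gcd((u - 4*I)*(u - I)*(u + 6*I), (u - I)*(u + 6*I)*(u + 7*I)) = u^2 + 5*I*u + 6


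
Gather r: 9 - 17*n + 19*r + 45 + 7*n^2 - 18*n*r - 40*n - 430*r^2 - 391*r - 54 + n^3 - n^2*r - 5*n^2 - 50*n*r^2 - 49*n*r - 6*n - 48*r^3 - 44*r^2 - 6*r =n^3 + 2*n^2 - 63*n - 48*r^3 + r^2*(-50*n - 474) + r*(-n^2 - 67*n - 378)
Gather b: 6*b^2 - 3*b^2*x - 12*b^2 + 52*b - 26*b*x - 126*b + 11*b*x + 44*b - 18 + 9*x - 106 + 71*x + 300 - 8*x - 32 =b^2*(-3*x - 6) + b*(-15*x - 30) + 72*x + 144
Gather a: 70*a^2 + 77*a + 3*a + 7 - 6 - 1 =70*a^2 + 80*a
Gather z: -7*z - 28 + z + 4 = -6*z - 24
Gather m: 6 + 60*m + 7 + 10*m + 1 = 70*m + 14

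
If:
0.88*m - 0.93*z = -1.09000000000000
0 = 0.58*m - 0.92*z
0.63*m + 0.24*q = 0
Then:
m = -3.71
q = 9.74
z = -2.34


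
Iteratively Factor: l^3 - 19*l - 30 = (l + 2)*(l^2 - 2*l - 15) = (l + 2)*(l + 3)*(l - 5)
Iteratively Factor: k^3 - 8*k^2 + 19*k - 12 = (k - 3)*(k^2 - 5*k + 4) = (k - 3)*(k - 1)*(k - 4)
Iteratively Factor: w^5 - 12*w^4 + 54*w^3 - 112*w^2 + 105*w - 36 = (w - 4)*(w^4 - 8*w^3 + 22*w^2 - 24*w + 9) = (w - 4)*(w - 3)*(w^3 - 5*w^2 + 7*w - 3) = (w - 4)*(w - 3)^2*(w^2 - 2*w + 1) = (w - 4)*(w - 3)^2*(w - 1)*(w - 1)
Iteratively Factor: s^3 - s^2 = (s - 1)*(s^2) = s*(s - 1)*(s)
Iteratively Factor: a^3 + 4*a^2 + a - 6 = (a - 1)*(a^2 + 5*a + 6) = (a - 1)*(a + 3)*(a + 2)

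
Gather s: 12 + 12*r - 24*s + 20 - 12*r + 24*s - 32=0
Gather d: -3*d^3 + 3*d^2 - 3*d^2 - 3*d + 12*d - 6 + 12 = -3*d^3 + 9*d + 6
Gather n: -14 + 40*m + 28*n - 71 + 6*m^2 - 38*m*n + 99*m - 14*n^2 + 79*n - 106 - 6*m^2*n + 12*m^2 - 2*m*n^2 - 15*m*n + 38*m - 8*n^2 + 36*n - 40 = 18*m^2 + 177*m + n^2*(-2*m - 22) + n*(-6*m^2 - 53*m + 143) - 231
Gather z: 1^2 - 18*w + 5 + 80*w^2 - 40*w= 80*w^2 - 58*w + 6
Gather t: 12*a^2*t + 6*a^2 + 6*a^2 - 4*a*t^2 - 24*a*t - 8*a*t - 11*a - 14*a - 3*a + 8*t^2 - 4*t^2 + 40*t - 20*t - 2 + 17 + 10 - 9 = 12*a^2 - 28*a + t^2*(4 - 4*a) + t*(12*a^2 - 32*a + 20) + 16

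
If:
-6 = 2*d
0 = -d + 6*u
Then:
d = -3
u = -1/2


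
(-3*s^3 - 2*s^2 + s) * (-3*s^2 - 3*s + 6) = 9*s^5 + 15*s^4 - 15*s^3 - 15*s^2 + 6*s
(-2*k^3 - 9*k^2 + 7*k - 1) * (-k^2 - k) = 2*k^5 + 11*k^4 + 2*k^3 - 6*k^2 + k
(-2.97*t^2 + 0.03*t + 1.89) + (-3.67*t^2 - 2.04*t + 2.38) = -6.64*t^2 - 2.01*t + 4.27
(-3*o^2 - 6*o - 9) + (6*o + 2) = -3*o^2 - 7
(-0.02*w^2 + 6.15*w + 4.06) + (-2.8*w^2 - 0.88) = -2.82*w^2 + 6.15*w + 3.18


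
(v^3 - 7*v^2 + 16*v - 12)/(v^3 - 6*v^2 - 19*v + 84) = (v^2 - 4*v + 4)/(v^2 - 3*v - 28)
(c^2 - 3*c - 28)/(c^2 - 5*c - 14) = (c + 4)/(c + 2)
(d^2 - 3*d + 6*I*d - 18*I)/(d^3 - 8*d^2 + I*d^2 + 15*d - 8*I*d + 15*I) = (d + 6*I)/(d^2 + d*(-5 + I) - 5*I)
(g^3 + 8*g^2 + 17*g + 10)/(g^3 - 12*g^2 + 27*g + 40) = (g^2 + 7*g + 10)/(g^2 - 13*g + 40)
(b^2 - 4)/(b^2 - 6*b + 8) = (b + 2)/(b - 4)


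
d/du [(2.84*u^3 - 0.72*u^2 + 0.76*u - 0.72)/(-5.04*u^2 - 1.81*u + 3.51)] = (-14.3136*u^4 - 10.2808*u^3 + 35.0388*u^2 - 12.312*u + 1.3644)/(25.4016*u^4 + 18.2448*u^3 - 32.1047*u^2 - 12.7062*u + 12.3201)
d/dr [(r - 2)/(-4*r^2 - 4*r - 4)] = (-r^2 - r + (r - 2)*(2*r + 1) - 1)/(4*(r^2 + r + 1)^2)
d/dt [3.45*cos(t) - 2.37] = -3.45*sin(t)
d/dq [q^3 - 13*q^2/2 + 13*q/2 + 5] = 3*q^2 - 13*q + 13/2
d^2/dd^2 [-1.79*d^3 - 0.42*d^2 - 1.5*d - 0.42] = -10.74*d - 0.84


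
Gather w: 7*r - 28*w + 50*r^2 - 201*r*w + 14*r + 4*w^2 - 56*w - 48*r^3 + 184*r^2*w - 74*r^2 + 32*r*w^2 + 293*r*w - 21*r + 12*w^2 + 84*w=-48*r^3 - 24*r^2 + w^2*(32*r + 16) + w*(184*r^2 + 92*r)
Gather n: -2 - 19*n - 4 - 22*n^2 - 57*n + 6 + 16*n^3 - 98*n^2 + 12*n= 16*n^3 - 120*n^2 - 64*n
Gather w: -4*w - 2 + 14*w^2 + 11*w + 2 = 14*w^2 + 7*w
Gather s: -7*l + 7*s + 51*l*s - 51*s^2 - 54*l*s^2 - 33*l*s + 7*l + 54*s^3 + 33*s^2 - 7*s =18*l*s + 54*s^3 + s^2*(-54*l - 18)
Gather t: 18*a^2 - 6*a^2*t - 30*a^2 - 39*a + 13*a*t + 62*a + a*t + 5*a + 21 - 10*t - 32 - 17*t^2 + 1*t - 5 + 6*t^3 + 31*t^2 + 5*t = -12*a^2 + 28*a + 6*t^3 + 14*t^2 + t*(-6*a^2 + 14*a - 4) - 16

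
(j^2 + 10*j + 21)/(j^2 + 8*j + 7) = (j + 3)/(j + 1)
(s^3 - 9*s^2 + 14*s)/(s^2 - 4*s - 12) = s*(-s^2 + 9*s - 14)/(-s^2 + 4*s + 12)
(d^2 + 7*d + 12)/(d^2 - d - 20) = (d + 3)/(d - 5)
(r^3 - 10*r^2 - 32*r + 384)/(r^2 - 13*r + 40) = (r^2 - 2*r - 48)/(r - 5)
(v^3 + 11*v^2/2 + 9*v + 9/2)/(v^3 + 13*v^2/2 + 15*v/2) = (v^2 + 4*v + 3)/(v*(v + 5))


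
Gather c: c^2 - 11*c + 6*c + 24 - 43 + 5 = c^2 - 5*c - 14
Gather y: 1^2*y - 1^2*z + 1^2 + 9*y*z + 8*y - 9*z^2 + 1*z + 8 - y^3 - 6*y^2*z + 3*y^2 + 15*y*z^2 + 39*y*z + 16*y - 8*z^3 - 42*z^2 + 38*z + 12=-y^3 + y^2*(3 - 6*z) + y*(15*z^2 + 48*z + 25) - 8*z^3 - 51*z^2 + 38*z + 21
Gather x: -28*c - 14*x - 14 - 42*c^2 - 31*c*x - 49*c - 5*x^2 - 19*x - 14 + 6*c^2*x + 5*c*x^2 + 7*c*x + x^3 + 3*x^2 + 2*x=-42*c^2 - 77*c + x^3 + x^2*(5*c - 2) + x*(6*c^2 - 24*c - 31) - 28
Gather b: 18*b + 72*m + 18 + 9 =18*b + 72*m + 27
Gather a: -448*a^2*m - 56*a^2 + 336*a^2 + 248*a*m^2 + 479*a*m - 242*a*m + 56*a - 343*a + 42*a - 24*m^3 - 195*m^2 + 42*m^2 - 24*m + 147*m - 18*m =a^2*(280 - 448*m) + a*(248*m^2 + 237*m - 245) - 24*m^3 - 153*m^2 + 105*m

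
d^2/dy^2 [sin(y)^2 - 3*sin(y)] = 3*sin(y) + 2*cos(2*y)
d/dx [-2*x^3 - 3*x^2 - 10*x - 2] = -6*x^2 - 6*x - 10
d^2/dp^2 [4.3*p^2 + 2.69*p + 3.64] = 8.60000000000000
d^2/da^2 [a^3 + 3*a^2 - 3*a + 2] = 6*a + 6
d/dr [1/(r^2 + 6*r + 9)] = 2*(-r - 3)/(r^2 + 6*r + 9)^2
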